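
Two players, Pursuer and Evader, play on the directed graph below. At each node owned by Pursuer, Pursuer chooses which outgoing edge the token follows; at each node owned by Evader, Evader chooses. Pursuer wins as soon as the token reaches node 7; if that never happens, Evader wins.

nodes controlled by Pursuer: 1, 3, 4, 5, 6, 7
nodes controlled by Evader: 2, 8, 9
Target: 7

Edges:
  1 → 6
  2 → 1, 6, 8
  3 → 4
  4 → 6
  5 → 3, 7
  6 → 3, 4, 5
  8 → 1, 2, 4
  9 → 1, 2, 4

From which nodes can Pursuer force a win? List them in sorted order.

A0 = {7}
A1: add {5} — 5 (Pursuer) has 5→7.
A2: add {6} — 6 (Pursuer) has 6→5.
A3: add {1, 4} — 1 (Pursuer) has 1→6; 4 (Pursuer) has 4→6.
A4: add {3} — 3 (Pursuer) has 3→4.
A5 = A4; e.g. 2 (Evader) can still go to 8. Fixed point.
Pursuer's winning region = {1, 3, 4, 5, 6, 7}.

1, 3, 4, 5, 6, 7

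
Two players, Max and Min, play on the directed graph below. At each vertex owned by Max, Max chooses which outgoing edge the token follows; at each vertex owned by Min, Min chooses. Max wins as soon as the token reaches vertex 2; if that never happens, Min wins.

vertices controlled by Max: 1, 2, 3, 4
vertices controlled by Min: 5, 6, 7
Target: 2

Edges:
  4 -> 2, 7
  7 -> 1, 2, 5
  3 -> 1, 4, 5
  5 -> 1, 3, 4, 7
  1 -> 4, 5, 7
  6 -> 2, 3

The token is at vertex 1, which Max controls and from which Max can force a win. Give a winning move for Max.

A0 = {2}
A1: add {4} — 4 (Max) has 4→2.
A2: add {1, 3} — 1 (Max) has 1→4; 3 (Max) has 3→4.
A3: add {6} — 6 (Min): all of {2, 3} already in.
A4 = A3; e.g. 5 (Min) can still go to 7. Fixed point.
From 1, successor 4 is in the attractor (rank 1); the other successors 5, 7 are not.

4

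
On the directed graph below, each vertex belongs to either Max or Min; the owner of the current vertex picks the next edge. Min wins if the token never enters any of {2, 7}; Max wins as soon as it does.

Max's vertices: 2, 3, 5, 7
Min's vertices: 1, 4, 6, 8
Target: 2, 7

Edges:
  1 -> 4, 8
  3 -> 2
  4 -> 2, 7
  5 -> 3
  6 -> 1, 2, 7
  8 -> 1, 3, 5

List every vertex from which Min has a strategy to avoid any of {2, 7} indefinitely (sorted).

A0 = {2, 7}
A1: add {3, 4} — 3 (Max) has 3→2; 4 (Min): all of {2, 7} already in.
A2: add {5} — 5 (Max) has 5→3.
A3 = A2; e.g. 1 (Min) can still go to 8. Fixed point.
Max's attractor = {2, 3, 4, 5, 7}; Min avoids the target exactly from the complement.

1, 6, 8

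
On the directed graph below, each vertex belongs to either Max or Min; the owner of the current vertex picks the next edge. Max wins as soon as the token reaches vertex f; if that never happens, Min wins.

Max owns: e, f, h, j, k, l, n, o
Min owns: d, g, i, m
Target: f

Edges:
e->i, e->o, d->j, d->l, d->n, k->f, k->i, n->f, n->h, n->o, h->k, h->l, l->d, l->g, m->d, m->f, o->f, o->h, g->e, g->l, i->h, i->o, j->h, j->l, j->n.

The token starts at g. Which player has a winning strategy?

A0 = {f}
A1: add {k, n, o} — k (Max) has k→f; n (Max) has n→f; o (Max) has o→f.
A2: add {e, h, j} — e (Max) has e→o; h (Max) has h→k; j (Max) has j→n.
A3: add {i} — i (Min): all of {h, o} already in.
A4 = A3; e.g. d (Min) can still go to l. Fixed point.
g never enters the attractor, so Min can avoid the target forever.

Min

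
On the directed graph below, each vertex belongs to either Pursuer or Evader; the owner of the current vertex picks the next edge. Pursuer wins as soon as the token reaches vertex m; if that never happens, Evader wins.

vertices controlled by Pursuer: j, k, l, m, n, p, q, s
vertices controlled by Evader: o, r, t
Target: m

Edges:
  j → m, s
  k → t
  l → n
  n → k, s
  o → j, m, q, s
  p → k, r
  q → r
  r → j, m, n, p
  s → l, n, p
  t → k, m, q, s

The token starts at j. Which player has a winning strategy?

Pursuer

A0 = {m}
A1: add {j} — j (Pursuer) has j→m.
A2 = A1; e.g. k (Pursuer) has no edge into A1. Fixed point.
j ∈ A1, so Pursuer can force the target.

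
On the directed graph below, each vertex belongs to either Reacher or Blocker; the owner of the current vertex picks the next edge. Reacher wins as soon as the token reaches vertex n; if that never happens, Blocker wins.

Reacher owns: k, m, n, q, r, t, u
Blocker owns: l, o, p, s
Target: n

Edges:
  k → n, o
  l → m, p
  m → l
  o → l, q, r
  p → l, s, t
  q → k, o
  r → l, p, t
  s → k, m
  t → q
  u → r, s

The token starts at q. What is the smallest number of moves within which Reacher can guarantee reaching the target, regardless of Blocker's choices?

A0 = {n}
A1: add {k} — k (Reacher) has k→n.
A2: add {q} — q (Reacher) has q→k.
q enters the attractor at level 2, so Reacher can force the target in 2 moves from there.

2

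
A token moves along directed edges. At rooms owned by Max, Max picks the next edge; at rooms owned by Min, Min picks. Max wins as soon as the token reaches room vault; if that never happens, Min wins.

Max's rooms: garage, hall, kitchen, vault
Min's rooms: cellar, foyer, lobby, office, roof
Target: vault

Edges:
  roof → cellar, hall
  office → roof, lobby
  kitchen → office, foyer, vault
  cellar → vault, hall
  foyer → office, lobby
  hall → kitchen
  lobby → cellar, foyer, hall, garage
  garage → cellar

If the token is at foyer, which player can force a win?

A0 = {vault}
A1: add {kitchen} — kitchen (Max) has kitchen→vault.
A2: add {hall} — hall (Max) has hall→kitchen.
A3: add {cellar} — cellar (Min): all of {vault, hall} already in.
A4: add {garage, roof} — roof (Min): all of {cellar, hall} already in; garage (Max) has garage→cellar.
A5 = A4; e.g. office (Min) can still go to lobby. Fixed point.
foyer never enters the attractor, so Min can avoid the target forever.

Min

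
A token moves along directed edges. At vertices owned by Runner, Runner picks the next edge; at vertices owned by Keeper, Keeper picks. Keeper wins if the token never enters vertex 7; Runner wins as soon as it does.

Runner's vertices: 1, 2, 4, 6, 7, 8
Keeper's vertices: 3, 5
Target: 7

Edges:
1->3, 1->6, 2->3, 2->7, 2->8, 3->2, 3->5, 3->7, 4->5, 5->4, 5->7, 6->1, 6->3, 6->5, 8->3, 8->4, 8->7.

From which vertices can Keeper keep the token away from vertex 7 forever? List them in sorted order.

A0 = {7}
A1: add {2, 8} — 2 (Runner) has 2→7; 8 (Runner) has 8→7.
A2 = A1; e.g. 1 (Runner) has no edge into A1. Fixed point.
Runner's attractor = {2, 7, 8}; Keeper avoids the target exactly from the complement.

1, 3, 4, 5, 6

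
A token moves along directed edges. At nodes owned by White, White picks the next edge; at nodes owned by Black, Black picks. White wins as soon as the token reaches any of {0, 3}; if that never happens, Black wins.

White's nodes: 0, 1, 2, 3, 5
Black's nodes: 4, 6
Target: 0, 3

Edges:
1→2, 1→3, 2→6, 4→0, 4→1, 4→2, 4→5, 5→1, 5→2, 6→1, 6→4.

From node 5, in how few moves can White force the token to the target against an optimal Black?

A0 = {0, 3}
A1: add {1} — 1 (White) has 1→3.
A2: add {5} — 5 (White) has 5→1.
A3 = A2; e.g. 2 (White) has no edge into A2. Fixed point.
5 enters the attractor at level 2, so White can force the target in 2 moves from there.

2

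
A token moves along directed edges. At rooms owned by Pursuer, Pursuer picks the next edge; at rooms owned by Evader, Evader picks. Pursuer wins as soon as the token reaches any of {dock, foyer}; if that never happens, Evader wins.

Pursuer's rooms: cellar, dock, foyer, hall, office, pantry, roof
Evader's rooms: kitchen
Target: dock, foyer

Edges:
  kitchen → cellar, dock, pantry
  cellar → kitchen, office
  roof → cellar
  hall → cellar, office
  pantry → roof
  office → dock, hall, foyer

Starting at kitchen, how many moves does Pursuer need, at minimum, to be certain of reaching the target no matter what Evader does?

A0 = {dock, foyer}
A1: add {office} — office (Pursuer) has office→dock.
A2: add {cellar, hall} — cellar (Pursuer) has cellar→office; hall (Pursuer) has hall→office.
A3: add {roof} — roof (Pursuer) has roof→cellar.
A4: add {pantry} — pantry (Pursuer) has pantry→roof.
A5: add {kitchen} — kitchen (Evader): all of {cellar, dock, pantry} already in.
A5 = all vertices. Fixed point.
kitchen enters the attractor at level 5, so Pursuer can force the target in 5 moves from there.

5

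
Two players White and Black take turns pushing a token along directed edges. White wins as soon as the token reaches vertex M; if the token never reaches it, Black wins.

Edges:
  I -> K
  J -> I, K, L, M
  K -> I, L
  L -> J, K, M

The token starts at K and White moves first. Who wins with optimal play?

Track states (vertex, player-to-move).
A0 = {(M,White), (M,Black)}
A1: add {(J,White), (L,White)}.
A2 = A1; e.g. (I,White) stays out. (K,White) never enters ⇒ Black avoids the target.

Black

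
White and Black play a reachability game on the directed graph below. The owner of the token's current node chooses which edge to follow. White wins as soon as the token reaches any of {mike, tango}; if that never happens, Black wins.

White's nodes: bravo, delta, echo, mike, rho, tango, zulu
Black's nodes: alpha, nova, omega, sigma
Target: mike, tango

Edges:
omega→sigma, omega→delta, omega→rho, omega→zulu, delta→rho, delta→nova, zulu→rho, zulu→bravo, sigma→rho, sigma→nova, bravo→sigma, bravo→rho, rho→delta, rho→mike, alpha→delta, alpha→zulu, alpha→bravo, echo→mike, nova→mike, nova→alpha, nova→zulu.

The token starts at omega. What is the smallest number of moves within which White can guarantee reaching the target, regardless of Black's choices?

6

A0 = {mike, tango}
A1: add {echo, rho} — rho (White) has rho→mike; echo (White) has echo→mike.
A2: add {bravo, delta, zulu} — delta (White) has delta→rho; zulu (White) has zulu→rho; bravo (White) has bravo→rho.
A3: add {alpha} — alpha (Black): all of {delta, zulu, bravo} already in.
A4: add {nova} — nova (Black): all of {mike, alpha, zulu} already in.
A5: add {sigma} — sigma (Black): all of {rho, nova} already in.
A6: add {omega} — omega (Black): all of {sigma, delta, rho, zulu} already in.
A6 = all vertices. Fixed point.
omega enters the attractor at level 6, so White can force the target in 6 moves from there.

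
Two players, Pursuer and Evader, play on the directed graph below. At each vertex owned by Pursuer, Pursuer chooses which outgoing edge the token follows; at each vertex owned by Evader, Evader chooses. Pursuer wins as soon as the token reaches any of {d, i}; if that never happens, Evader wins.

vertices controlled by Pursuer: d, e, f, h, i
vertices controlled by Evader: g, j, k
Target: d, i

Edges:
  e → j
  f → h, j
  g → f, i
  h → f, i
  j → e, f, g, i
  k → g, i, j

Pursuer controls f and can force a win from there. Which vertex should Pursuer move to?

A0 = {d, i}
A1: add {h} — h (Pursuer) has h→i.
A2: add {f} — f (Pursuer) has f→h.
A3: add {g} — g (Evader): all of {f, i} already in.
A4 = A3; e.g. e (Pursuer) has no edge into A3. Fixed point.
From f, successor h is in the attractor (rank 1); the other successor j is not.

h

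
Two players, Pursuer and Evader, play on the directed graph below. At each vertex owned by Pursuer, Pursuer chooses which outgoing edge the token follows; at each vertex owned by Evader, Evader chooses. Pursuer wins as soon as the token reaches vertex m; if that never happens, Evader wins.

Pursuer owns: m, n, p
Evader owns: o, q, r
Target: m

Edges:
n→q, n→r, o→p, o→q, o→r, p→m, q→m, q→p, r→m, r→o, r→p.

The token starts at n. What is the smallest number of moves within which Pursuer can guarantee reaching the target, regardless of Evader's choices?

3

A0 = {m}
A1: add {p} — p (Pursuer) has p→m.
A2: add {q} — q (Evader): all of {m, p} already in.
A3: add {n} — n (Pursuer) has n→q.
A4 = A3; e.g. o (Evader) can still go to r. Fixed point.
n enters the attractor at level 3, so Pursuer can force the target in 3 moves from there.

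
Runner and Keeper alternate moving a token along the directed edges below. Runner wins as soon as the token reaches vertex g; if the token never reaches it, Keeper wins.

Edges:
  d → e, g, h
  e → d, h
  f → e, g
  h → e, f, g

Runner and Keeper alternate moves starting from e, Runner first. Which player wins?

Track states (vertex, player-to-move).
A0 = {(g,Runner), (g,Keeper)}
A1: add {(d,Runner), (f,Runner), (h,Runner)}.
A2: add {(e,Keeper)}.
A3 = A2; e.g. (d,Keeper) stays out. (e,Runner) never enters ⇒ Keeper avoids the target.

Keeper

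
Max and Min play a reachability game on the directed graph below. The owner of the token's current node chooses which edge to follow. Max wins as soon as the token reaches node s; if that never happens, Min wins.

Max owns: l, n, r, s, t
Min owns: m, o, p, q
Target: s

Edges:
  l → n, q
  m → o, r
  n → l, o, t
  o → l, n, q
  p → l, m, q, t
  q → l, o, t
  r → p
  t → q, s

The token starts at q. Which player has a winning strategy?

A0 = {s}
A1: add {t} — t (Max) has t→s.
A2: add {n} — n (Max) has n→t.
A3: add {l} — l (Max) has l→n.
A4 = A3; e.g. m (Min) can still go to o. Fixed point.
q never enters the attractor, so Min can avoid the target forever.

Min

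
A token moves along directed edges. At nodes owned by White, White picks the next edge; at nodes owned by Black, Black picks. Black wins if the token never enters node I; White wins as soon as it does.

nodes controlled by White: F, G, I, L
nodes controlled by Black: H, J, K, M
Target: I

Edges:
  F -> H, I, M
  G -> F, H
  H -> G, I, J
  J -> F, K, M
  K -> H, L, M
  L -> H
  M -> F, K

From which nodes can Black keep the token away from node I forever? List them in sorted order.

H, J, K, L, M

A0 = {I}
A1: add {F} — F (White) has F→I.
A2: add {G} — G (White) has G→F.
A3 = A2; e.g. H (Black) can still go to J. Fixed point.
White's attractor = {F, G, I}; Black avoids the target exactly from the complement.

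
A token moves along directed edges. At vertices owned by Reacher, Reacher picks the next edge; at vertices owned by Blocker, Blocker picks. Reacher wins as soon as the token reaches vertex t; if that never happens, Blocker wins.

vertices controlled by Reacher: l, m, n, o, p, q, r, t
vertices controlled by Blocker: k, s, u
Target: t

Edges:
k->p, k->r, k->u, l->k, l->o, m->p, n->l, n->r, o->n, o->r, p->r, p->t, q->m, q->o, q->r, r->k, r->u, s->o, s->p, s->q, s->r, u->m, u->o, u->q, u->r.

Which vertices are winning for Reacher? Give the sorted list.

A0 = {t}
A1: add {p} — p (Reacher) has p→t.
A2: add {m} — m (Reacher) has m→p.
A3: add {q} — q (Reacher) has q→m.
A4 = A3; e.g. k (Blocker) can still go to r. Fixed point.
Reacher's winning region = {m, p, q, t}.

m, p, q, t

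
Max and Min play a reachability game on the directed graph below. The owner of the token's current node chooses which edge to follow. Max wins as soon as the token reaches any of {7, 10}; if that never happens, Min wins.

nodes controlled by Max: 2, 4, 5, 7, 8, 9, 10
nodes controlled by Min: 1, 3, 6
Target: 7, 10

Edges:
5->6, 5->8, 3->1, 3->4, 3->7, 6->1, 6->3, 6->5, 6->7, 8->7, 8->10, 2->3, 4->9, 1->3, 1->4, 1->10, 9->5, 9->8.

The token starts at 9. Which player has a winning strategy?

Max

A0 = {7, 10}
A1: add {8} — 8 (Max) has 8→7.
A2: add {5, 9} — 5 (Max) has 5→8; 9 (Max) has 9→8.
9 ∈ A2, so Max can force the target.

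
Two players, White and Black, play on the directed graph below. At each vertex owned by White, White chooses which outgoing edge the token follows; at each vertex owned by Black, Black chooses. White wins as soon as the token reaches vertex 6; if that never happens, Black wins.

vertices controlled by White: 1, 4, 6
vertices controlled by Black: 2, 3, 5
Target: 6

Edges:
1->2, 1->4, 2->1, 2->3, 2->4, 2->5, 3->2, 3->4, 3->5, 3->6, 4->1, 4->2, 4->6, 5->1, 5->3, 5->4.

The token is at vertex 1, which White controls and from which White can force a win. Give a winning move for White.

A0 = {6}
A1: add {4} — 4 (White) has 4→6.
A2: add {1} — 1 (White) has 1→4.
A3 = A2; e.g. 2 (Black) can still go to 3. Fixed point.
From 1, successor 4 is in the attractor (rank 1); the other successor 2 is not.

4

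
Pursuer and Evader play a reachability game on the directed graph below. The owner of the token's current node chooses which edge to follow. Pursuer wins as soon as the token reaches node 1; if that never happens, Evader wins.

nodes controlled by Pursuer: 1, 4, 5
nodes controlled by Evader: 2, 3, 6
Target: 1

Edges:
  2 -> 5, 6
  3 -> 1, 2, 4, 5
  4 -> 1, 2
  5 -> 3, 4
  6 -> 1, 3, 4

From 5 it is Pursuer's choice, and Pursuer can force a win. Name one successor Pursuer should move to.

A0 = {1}
A1: add {4} — 4 (Pursuer) has 4→1.
A2: add {5} — 5 (Pursuer) has 5→4.
A3 = A2; e.g. 2 (Evader) can still go to 6. Fixed point.
From 5, successor 4 is in the attractor (rank 1); the other successor 3 is not.

4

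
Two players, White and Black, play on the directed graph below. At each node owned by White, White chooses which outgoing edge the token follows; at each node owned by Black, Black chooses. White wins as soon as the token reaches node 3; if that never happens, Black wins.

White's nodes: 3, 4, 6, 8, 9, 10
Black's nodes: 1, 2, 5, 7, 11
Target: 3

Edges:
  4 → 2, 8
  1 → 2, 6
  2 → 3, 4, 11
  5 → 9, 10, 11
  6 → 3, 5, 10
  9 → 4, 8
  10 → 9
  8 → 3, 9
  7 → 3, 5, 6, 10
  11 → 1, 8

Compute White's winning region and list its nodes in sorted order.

3, 4, 6, 8, 9, 10

A0 = {3}
A1: add {6, 8} — 6 (White) has 6→3; 8 (White) has 8→3.
A2: add {4, 9} — 4 (White) has 4→8; 9 (White) has 9→8.
A3: add {10} — 10 (White) has 10→9.
A4 = A3; e.g. 1 (Black) can still go to 2. Fixed point.
White's winning region = {3, 4, 6, 8, 9, 10}.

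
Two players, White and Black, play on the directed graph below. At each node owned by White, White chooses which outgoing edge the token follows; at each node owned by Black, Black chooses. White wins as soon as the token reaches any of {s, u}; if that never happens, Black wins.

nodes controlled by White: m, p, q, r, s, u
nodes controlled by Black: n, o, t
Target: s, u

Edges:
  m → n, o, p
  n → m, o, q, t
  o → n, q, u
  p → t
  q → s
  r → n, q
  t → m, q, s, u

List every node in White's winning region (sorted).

q, r, s, u

A0 = {s, u}
A1: add {q} — q (White) has q→s.
A2: add {r} — r (White) has r→q.
A3 = A2; e.g. m (White) has no edge into A2. Fixed point.
White's winning region = {q, r, s, u}.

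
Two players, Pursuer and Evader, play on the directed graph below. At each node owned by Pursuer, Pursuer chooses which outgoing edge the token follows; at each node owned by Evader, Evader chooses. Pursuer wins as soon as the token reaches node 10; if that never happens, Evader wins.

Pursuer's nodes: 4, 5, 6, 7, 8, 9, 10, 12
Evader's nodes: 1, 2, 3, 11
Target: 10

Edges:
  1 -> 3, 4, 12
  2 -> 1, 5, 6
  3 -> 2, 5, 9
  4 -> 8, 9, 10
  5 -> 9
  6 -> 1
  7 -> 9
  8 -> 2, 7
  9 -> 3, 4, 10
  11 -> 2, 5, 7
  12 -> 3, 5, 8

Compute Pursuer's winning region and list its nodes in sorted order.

4, 5, 7, 8, 9, 10, 12

A0 = {10}
A1: add {4, 9} — 4 (Pursuer) has 4→10; 9 (Pursuer) has 9→10.
A2: add {5, 7} — 5 (Pursuer) has 5→9; 7 (Pursuer) has 7→9.
A3: add {8, 12} — 8 (Pursuer) has 8→7; 12 (Pursuer) has 12→5.
A4 = A3; e.g. 1 (Evader) can still go to 3. Fixed point.
Pursuer's winning region = {4, 5, 7, 8, 9, 10, 12}.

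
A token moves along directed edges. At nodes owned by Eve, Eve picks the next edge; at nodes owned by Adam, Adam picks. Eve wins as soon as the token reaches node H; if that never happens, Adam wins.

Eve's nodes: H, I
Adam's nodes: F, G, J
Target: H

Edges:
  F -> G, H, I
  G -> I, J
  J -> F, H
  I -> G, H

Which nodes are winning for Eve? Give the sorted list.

H, I

A0 = {H}
A1: add {I} — I (Eve) has I→H.
A2 = A1; e.g. F (Adam) can still go to G. Fixed point.
Eve's winning region = {H, I}.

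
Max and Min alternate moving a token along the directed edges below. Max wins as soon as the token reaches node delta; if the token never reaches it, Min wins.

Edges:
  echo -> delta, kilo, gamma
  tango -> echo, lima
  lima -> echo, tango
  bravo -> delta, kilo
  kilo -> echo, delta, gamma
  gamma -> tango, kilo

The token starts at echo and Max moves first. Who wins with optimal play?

Max

Track states (vertex, player-to-move).
A0 = {(delta,Max), (delta,Min)}
A1: add {(echo,Max), (bravo,Max), (kilo,Max)}.
(echo,Max) ∈ A1 ⇒ Max forces the target.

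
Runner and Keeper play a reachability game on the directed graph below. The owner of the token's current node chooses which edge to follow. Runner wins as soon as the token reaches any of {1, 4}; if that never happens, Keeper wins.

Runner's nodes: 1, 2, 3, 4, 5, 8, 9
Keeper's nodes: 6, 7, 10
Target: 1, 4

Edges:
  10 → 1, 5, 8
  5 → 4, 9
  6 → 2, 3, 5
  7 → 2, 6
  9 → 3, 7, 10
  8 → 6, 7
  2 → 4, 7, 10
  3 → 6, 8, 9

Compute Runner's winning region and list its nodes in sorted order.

1, 2, 4, 5

A0 = {1, 4}
A1: add {2, 5} — 2 (Runner) has 2→4; 5 (Runner) has 5→4.
A2 = A1; e.g. 3 (Runner) has no edge into A1. Fixed point.
Runner's winning region = {1, 2, 4, 5}.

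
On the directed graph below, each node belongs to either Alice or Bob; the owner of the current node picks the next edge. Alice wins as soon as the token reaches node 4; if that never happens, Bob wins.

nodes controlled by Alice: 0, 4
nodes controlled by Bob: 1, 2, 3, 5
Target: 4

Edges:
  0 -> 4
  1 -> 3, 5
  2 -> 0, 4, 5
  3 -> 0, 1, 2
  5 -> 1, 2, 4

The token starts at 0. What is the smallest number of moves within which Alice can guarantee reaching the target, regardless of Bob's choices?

A0 = {4}
A1: add {0} — 0 (Alice) has 0→4.
A2 = A1; e.g. 1 (Bob) can still go to 3. Fixed point.
0 enters the attractor at level 1, so Alice can force the target in 1 move from there.

1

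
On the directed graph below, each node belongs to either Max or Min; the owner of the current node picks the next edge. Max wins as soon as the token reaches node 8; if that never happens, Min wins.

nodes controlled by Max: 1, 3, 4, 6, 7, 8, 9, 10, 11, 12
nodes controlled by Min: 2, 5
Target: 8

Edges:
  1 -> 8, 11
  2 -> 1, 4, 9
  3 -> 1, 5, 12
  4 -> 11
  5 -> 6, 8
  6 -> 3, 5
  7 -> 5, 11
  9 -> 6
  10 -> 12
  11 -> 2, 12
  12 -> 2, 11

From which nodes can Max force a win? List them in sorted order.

1, 3, 5, 6, 7, 8, 9

A0 = {8}
A1: add {1} — 1 (Max) has 1→8.
A2: add {3} — 3 (Max) has 3→1.
A3: add {6} — 6 (Max) has 6→3.
A4: add {5, 9} — 5 (Min): all of {6, 8} already in; 9 (Max) has 9→6.
A5: add {7} — 7 (Max) has 7→5.
A6 = A5; e.g. 2 (Min) can still go to 4. Fixed point.
Max's winning region = {1, 3, 5, 6, 7, 8, 9}.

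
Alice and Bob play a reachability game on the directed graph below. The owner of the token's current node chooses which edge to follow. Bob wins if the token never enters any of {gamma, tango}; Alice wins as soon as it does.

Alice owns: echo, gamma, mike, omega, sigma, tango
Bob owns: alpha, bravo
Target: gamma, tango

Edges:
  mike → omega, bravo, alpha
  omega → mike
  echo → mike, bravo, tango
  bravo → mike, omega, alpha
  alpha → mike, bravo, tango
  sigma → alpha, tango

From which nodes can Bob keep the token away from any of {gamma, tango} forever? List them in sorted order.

alpha, bravo, mike, omega

A0 = {gamma, tango}
A1: add {echo, sigma} — echo (Alice) has echo→tango; sigma (Alice) has sigma→tango.
A2 = A1; e.g. mike (Alice) has no edge into A1. Fixed point.
Alice's attractor = {echo, gamma, sigma, tango}; Bob avoids the target exactly from the complement.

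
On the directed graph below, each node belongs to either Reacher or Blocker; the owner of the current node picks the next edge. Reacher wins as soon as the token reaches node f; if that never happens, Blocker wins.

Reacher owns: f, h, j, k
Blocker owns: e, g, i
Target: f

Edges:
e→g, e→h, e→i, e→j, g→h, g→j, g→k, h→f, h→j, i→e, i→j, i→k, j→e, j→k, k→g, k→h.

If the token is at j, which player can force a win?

Reacher

A0 = {f}
A1: add {h} — h (Reacher) has h→f.
A2: add {k} — k (Reacher) has k→h.
A3: add {j} — j (Reacher) has j→k.
j ∈ A3, so Reacher can force the target.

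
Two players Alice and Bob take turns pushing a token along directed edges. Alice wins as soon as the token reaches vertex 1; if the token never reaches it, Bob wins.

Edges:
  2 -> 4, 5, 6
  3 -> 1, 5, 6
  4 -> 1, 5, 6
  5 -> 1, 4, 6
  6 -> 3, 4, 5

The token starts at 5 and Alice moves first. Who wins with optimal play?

Track states (vertex, player-to-move).
A0 = {(1,Alice), (1,Bob)}
A1: add {(3,Alice), (4,Alice), (5,Alice)}.
(5,Alice) ∈ A1 ⇒ Alice forces the target.

Alice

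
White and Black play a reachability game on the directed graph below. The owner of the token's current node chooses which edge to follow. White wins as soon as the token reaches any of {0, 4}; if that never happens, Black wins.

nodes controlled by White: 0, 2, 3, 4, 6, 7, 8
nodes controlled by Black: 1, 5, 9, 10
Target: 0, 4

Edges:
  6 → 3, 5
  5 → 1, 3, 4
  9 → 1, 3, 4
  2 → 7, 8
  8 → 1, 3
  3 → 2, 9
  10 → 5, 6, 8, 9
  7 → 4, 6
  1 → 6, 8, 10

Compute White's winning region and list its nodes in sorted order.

A0 = {0, 4}
A1: add {7} — 7 (White) has 7→4.
A2: add {2} — 2 (White) has 2→7.
A3: add {3} — 3 (White) has 3→2.
A4: add {6, 8} — 6 (White) has 6→3; 8 (White) has 8→3.
A5 = A4; e.g. 1 (Black) can still go to 10. Fixed point.
White's winning region = {0, 2, 3, 4, 6, 7, 8}.

0, 2, 3, 4, 6, 7, 8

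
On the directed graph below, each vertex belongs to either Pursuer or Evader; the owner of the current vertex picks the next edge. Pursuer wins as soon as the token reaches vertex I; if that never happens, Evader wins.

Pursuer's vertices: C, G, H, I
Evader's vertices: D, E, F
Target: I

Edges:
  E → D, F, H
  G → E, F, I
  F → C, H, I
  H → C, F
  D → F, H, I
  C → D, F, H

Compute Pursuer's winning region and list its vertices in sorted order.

G, I

A0 = {I}
A1: add {G} — G (Pursuer) has G→I.
A2 = A1; e.g. C (Pursuer) has no edge into A1. Fixed point.
Pursuer's winning region = {G, I}.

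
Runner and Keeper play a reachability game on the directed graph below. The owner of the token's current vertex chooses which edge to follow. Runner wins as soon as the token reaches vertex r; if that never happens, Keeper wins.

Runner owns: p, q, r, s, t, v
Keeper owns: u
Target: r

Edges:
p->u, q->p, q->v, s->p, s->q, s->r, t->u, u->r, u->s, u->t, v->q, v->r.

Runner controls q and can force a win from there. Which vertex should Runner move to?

A0 = {r}
A1: add {s, v} — s (Runner) has s→r; v (Runner) has v→r.
A2: add {q} — q (Runner) has q→v.
A3 = A2; e.g. p (Runner) has no edge into A2. Fixed point.
From q, successor v is in the attractor (rank 1); the other successor p is not.

v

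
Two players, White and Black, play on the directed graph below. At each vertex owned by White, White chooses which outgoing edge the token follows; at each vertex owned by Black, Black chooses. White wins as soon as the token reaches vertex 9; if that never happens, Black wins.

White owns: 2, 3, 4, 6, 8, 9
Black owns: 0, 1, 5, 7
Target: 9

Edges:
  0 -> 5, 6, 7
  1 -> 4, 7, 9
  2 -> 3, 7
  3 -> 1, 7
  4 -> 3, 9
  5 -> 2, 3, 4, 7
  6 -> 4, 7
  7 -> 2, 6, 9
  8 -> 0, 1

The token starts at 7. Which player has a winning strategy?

A0 = {9}
A1: add {4} — 4 (White) has 4→9.
A2: add {6} — 6 (White) has 6→4.
A3 = A2; e.g. 0 (Black) can still go to 5. Fixed point.
7 never enters the attractor, so Black can avoid the target forever.

Black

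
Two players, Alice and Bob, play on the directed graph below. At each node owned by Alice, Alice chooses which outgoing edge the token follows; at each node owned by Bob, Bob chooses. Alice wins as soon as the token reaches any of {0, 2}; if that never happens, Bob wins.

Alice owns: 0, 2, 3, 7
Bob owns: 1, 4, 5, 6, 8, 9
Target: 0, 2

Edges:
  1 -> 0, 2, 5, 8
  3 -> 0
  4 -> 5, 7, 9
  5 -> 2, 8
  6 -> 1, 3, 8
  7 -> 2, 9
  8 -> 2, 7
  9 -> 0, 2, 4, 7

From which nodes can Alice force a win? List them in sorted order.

A0 = {0, 2}
A1: add {3, 7} — 3 (Alice) has 3→0; 7 (Alice) has 7→2.
A2: add {8} — 8 (Bob): all of {2, 7} already in.
A3: add {5} — 5 (Bob): all of {2, 8} already in.
A4: add {1} — 1 (Bob): all of {0, 2, 5, 8} already in.
A5: add {6} — 6 (Bob): all of {1, 3, 8} already in.
A6 = A5; e.g. 4 (Bob) can still go to 9. Fixed point.
Alice's winning region = {0, 1, 2, 3, 5, 6, 7, 8}.

0, 1, 2, 3, 5, 6, 7, 8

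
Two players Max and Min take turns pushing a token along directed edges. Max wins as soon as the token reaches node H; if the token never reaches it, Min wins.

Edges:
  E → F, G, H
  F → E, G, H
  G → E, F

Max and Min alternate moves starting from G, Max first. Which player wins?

Min

Track states (vertex, player-to-move).
A0 = {(H,Max), (H,Min)}
A1: add {(E,Max), (F,Max)}.
A2: add {(G,Min)}.
A3 = A2; e.g. (E,Min) stays out. (G,Max) never enters ⇒ Min avoids the target.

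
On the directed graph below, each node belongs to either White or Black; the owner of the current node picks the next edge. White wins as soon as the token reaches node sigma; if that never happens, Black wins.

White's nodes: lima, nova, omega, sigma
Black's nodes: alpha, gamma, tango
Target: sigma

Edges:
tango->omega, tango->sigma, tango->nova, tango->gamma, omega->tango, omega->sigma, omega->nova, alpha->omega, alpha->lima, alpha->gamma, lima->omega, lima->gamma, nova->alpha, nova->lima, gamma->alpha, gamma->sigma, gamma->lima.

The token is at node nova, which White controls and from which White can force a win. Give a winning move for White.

A0 = {sigma}
A1: add {omega} — omega (White) has omega→sigma.
A2: add {lima} — lima (White) has lima→omega.
A3: add {nova} — nova (White) has nova→lima.
A4 = A3; e.g. tango (Black) can still go to gamma. Fixed point.
From nova, successor lima is in the attractor (rank 2); the other successor alpha is not.

lima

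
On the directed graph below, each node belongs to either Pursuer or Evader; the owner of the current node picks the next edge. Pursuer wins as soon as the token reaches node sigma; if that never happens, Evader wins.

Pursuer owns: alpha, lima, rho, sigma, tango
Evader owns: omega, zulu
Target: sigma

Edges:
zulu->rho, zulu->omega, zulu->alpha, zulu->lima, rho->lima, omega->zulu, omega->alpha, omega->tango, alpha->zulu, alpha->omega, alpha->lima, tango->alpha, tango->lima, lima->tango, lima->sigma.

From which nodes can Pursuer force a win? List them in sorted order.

A0 = {sigma}
A1: add {lima} — lima (Pursuer) has lima→sigma.
A2: add {alpha, rho, tango} — rho (Pursuer) has rho→lima; alpha (Pursuer) has alpha→lima; tango (Pursuer) has tango→lima.
A3 = A2; e.g. zulu (Evader) can still go to omega. Fixed point.
Pursuer's winning region = {alpha, lima, rho, sigma, tango}.

alpha, lima, rho, sigma, tango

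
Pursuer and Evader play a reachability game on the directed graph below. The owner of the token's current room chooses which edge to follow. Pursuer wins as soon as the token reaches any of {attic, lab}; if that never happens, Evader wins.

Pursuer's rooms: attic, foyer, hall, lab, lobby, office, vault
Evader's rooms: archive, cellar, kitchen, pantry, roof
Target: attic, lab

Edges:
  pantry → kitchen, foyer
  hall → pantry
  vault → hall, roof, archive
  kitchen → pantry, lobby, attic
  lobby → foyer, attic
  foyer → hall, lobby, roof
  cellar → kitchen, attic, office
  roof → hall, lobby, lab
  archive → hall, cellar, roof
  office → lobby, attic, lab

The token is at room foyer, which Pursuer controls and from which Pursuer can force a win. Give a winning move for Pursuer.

lobby

A0 = {attic, lab}
A1: add {lobby, office} — lobby (Pursuer) has lobby→attic; office (Pursuer) has office→attic.
A2: add {foyer} — foyer (Pursuer) has foyer→lobby.
A3 = A2; e.g. pantry (Evader) can still go to kitchen. Fixed point.
From foyer, successor lobby is in the attractor (rank 1); the other successors hall, roof are not.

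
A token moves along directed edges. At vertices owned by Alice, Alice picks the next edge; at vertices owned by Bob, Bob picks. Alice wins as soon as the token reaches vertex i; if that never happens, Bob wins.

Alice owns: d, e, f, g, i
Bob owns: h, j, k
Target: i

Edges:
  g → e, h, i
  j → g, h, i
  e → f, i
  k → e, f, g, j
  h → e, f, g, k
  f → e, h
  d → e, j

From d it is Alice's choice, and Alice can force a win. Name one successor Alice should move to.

A0 = {i}
A1: add {e, g} — e (Alice) has e→i; g (Alice) has g→i.
A2: add {d, f} — d (Alice) has d→e; f (Alice) has f→e.
A3 = A2; e.g. h (Bob) can still go to k. Fixed point.
From d, successor e is in the attractor (rank 1); the other successor j is not.

e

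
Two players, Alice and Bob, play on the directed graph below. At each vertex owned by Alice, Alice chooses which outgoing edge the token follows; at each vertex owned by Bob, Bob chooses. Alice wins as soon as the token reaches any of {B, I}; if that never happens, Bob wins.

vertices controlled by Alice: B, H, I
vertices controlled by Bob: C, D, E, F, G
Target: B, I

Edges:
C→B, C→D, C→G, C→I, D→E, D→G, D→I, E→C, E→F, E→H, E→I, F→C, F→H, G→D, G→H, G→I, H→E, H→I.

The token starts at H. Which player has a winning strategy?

A0 = {B, I}
A1: add {H} — H (Alice) has H→I.
A2 = A1; e.g. C (Bob) can still go to D. Fixed point.
H ∈ A1, so Alice can force the target.

Alice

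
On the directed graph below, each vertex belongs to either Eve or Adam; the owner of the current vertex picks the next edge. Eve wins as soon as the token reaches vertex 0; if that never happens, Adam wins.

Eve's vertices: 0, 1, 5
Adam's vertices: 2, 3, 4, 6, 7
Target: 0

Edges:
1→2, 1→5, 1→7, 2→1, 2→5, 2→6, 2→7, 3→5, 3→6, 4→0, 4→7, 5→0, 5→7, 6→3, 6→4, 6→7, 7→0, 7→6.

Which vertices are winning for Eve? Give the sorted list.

A0 = {0}
A1: add {5} — 5 (Eve) has 5→0.
A2: add {1} — 1 (Eve) has 1→5.
A3 = A2; e.g. 2 (Adam) can still go to 6. Fixed point.
Eve's winning region = {0, 1, 5}.

0, 1, 5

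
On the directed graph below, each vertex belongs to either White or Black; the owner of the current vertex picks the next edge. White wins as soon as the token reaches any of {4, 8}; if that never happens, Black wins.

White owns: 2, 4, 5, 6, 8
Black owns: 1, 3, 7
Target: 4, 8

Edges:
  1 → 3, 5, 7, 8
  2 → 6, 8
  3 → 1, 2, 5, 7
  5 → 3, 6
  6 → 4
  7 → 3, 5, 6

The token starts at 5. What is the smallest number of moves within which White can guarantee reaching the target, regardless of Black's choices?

2

A0 = {4, 8}
A1: add {2, 6} — 2 (White) has 2→8; 6 (White) has 6→4.
A2: add {5} — 5 (White) has 5→6.
A3 = A2; e.g. 1 (Black) can still go to 3. Fixed point.
5 enters the attractor at level 2, so White can force the target in 2 moves from there.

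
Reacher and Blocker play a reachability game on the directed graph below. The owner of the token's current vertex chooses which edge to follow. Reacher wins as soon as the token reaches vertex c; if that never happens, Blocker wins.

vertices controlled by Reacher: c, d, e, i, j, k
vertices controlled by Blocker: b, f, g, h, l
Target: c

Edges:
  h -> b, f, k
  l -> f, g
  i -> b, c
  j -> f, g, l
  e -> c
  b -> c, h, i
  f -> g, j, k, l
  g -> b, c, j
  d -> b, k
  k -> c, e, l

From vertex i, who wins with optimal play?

A0 = {c}
A1: add {e, i, k} — e (Reacher) has e→c; i (Reacher) has i→c; k (Reacher) has k→c.
i ∈ A1, so Reacher can force the target.

Reacher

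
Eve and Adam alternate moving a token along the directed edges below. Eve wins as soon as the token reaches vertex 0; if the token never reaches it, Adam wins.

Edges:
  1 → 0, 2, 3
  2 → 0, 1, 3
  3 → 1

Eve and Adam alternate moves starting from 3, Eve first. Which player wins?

Adam

Track states (vertex, player-to-move).
A0 = {(0,Eve), (0,Adam)}
A1: add {(1,Eve), (2,Eve)}.
A2: add {(3,Adam)}.
A3 = A2; e.g. (1,Adam) stays out. (3,Eve) never enters ⇒ Adam avoids the target.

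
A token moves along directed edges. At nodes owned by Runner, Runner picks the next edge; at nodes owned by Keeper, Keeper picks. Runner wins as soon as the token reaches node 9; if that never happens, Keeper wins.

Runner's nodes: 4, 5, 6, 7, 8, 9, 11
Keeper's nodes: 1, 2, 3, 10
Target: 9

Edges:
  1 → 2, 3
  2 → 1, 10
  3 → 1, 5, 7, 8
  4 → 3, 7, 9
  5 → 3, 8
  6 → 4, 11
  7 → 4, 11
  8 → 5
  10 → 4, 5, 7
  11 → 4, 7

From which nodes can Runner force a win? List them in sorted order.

4, 6, 7, 9, 11

A0 = {9}
A1: add {4} — 4 (Runner) has 4→9.
A2: add {6, 7, 11} — 6 (Runner) has 6→4; 7 (Runner) has 7→4; 11 (Runner) has 11→4.
A3 = A2; e.g. 1 (Keeper) can still go to 2. Fixed point.
Runner's winning region = {4, 6, 7, 9, 11}.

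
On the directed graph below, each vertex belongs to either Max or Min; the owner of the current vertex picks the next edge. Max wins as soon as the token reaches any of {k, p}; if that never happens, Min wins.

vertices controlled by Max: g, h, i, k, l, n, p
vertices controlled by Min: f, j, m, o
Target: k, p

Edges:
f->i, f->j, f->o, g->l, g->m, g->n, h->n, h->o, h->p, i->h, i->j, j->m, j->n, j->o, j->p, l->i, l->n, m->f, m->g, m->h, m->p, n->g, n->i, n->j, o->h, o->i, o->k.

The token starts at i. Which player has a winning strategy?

Max

A0 = {k, p}
A1: add {h} — h (Max) has h→p.
A2: add {i} — i (Max) has i→h.
i ∈ A2, so Max can force the target.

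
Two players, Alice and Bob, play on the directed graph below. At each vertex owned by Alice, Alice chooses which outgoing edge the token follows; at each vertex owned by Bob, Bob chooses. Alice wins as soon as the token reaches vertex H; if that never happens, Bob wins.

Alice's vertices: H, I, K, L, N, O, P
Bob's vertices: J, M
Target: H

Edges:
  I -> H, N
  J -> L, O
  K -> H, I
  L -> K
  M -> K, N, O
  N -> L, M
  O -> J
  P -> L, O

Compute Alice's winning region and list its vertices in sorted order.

H, I, K, L, N, P

A0 = {H}
A1: add {I, K} — I (Alice) has I→H; K (Alice) has K→H.
A2: add {L} — L (Alice) has L→K.
A3: add {N, P} — N (Alice) has N→L; P (Alice) has P→L.
A4 = A3; e.g. J (Bob) can still go to O. Fixed point.
Alice's winning region = {H, I, K, L, N, P}.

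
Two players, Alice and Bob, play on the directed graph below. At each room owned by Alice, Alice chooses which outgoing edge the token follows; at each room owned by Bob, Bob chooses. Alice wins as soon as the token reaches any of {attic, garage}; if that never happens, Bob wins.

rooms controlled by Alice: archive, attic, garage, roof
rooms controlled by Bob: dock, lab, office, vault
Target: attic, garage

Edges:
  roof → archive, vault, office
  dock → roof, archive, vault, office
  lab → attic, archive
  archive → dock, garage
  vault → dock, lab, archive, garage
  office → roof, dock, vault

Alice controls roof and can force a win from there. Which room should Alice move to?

A0 = {attic, garage}
A1: add {archive} — archive (Alice) has archive→garage.
A2: add {lab, roof} — roof (Alice) has roof→archive; lab (Bob): all of {attic, archive} already in.
A3 = A2; e.g. dock (Bob) can still go to vault. Fixed point.
From roof, successor archive is in the attractor (rank 1); the other successors office, vault are not.

archive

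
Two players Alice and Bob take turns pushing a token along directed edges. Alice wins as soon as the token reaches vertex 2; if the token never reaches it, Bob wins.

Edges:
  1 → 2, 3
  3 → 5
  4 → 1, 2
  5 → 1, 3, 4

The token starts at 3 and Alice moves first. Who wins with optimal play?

Track states (vertex, player-to-move).
A0 = {(2,Alice), (2,Bob)}
A1: add {(1,Alice), (4,Alice)}.
A2: add {(4,Bob)}.
A3: add {(5,Alice)}.
A4: add {(3,Bob)}.
A5 = A4; e.g. (1,Bob) stays out. (3,Alice) never enters ⇒ Bob avoids the target.

Bob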